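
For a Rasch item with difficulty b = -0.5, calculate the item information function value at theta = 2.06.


P = 1/(1+exp(-(2.06--0.5))) = 0.9282
I = P*(1-P) = 0.9282 * 0.0718
I = 0.0666

0.0666


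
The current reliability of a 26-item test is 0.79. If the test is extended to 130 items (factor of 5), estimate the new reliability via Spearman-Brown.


r_new = (n * rxx) / (1 + (n-1) * rxx)
r_new = (5 * 0.79) / (1 + 4 * 0.79)
r_new = 3.95 / 4.16
r_new = 0.9495

0.9495


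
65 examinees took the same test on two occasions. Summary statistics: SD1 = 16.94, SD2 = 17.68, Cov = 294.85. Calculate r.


r = cov(X,Y) / (SD_X * SD_Y)
r = 294.85 / (16.94 * 17.68)
r = 294.85 / 299.4992
r = 0.9845

0.9845


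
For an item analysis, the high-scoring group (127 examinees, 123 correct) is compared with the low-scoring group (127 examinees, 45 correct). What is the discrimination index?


p_upper = 123/127 = 0.9685
p_lower = 45/127 = 0.3543
D = 0.9685 - 0.3543 = 0.6142

0.6142


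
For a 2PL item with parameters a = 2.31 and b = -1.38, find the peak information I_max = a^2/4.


For 2PL, max info at theta = b = -1.38
I_max = a^2 / 4 = 2.31^2 / 4
= 5.3361 / 4
I_max = 1.334

1.334


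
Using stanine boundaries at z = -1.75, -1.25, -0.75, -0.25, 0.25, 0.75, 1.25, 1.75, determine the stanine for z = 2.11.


Stanine boundaries: [-1.75, -1.25, -0.75, -0.25, 0.25, 0.75, 1.25, 1.75]
z = 2.11
Check each boundary:
  z >= -1.75 -> could be stanine 2
  z >= -1.25 -> could be stanine 3
  z >= -0.75 -> could be stanine 4
  z >= -0.25 -> could be stanine 5
  z >= 0.25 -> could be stanine 6
  z >= 0.75 -> could be stanine 7
  z >= 1.25 -> could be stanine 8
  z >= 1.75 -> could be stanine 9
Highest qualifying boundary gives stanine = 9

9


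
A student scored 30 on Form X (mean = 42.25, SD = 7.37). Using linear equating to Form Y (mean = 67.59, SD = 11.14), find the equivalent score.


slope = SD_Y / SD_X = 11.14 / 7.37 ~ 1.5115
intercept = mean_Y - slope * mean_X = 67.59 - (11.14 / 7.37) * 42.25 ~ 3.7277
Y = slope * X + intercept. To avoid rounding drift from the rounded slope/intercept, evaluate the equivalent form Y = mean_Y + SD_Y * (X - mean_X) / SD_X at full precision:
Y = 67.59 + 11.14 * (30 - 42.25) / 7.37
Y = 67.59 - 11.14 * 12.25 / 7.37
Y = 67.59 - 136.465 / 7.37
Y = 67.59 - 18.5163
Y = 49.0737

49.0737


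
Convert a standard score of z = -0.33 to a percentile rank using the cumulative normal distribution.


CDF(z) = 0.5 * (1 + erf(z/sqrt(2)))
erf(-0.2333) = -0.2586
CDF = 0.3707
Percentile rank = 0.3707 * 100 = 37.07

37.07


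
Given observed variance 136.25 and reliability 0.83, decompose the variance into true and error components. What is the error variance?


var_true = rxx * var_obs = 0.83 * 136.25 = 113.0875
var_error = var_obs - var_true
var_error = 136.25 - 113.0875
var_error = 23.1625

23.1625


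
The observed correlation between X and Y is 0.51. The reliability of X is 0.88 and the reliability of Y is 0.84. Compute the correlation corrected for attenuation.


r_corrected = rxy / sqrt(rxx * ryy)
= 0.51 / sqrt(0.88 * 0.84)
= 0.51 / sqrt(0.7392)
= 0.51 / 0.859767
r_corrected = 0.5932

0.5932


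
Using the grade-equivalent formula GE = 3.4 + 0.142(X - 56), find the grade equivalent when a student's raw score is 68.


raw - median = 68 - 56 = 12
slope * diff = 0.142 * 12 = 1.704
GE = 3.4 + 1.704
GE = 5.104

5.104


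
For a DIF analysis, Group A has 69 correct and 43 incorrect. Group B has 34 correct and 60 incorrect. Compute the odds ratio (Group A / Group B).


Odds_A = 69/43 = 1.6047
Odds_B = 34/60 = 0.5667
OR = Odds_A / Odds_B = 1.6047 / 0.5667
Exactly, OR = (69 * 60) / (43 * 34) = 4140 / 1462
OR = 2.8317

2.8317


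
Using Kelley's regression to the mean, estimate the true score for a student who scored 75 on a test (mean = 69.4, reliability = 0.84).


T_est = rxx * X + (1 - rxx) * mean
T_est = 0.84 * 75 + 0.16 * 69.4
T_est = 63.0 + 11.104
T_est = 74.104

74.104


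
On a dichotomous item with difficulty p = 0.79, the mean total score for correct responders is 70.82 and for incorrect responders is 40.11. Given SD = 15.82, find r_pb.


q = 1 - p = 0.21
rpb = ((M1 - M0) / SD) * sqrt(p * q)
rpb = ((70.82 - 40.11) / 15.82) * sqrt(0.79 * 0.21)
rpb = 0.7907

0.7907


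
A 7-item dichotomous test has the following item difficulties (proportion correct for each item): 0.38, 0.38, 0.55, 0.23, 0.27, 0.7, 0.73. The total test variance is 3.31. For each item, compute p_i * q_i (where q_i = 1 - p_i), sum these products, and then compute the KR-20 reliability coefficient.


For each item, compute p_i * q_i:
  Item 1: 0.38 * 0.62 = 0.2356
  Item 2: 0.38 * 0.62 = 0.2356
  Item 3: 0.55 * 0.45 = 0.2475
  Item 4: 0.23 * 0.77 = 0.1771
  Item 5: 0.27 * 0.73 = 0.1971
  Item 6: 0.7 * 0.3 = 0.21
  Item 7: 0.73 * 0.27 = 0.1971
Sum(p_i * q_i) = 0.2356 + 0.2356 + 0.2475 + 0.1771 + 0.1971 + 0.21 + 0.1971 = 1.5
KR-20 = (k/(k-1)) * (1 - Sum(p_i*q_i) / Var_total)
= (7/6) * (1 - 1.5/3.31)
= 1.1667 * 0.5468
KR-20 = 0.638

0.638


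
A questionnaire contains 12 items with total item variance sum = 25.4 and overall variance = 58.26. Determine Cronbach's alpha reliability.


alpha = (k/(k-1)) * (1 - sum(si^2)/s_total^2)
= (12/11) * (1 - 25.4/58.26)
alpha = 0.6153

0.6153


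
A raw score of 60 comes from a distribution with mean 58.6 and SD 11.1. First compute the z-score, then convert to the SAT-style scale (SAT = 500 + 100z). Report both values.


z = (X - mean) / SD = (60 - 58.6) / 11.1
z = 1.4 / 11.1
z = 0.1261
SAT-scale = SAT = 500 + 100z
Carry z at full precision (z = 1.4 / 11.1) into the conversion:
SAT-scale = 500 + 100 * (1.4 / 11.1) = 500 + 140 / 11.1
SAT-scale = 500 + 12.6126
SAT-scale = 512.6126

512.6126


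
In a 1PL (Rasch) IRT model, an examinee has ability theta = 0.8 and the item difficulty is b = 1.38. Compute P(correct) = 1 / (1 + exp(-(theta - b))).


theta - b = 0.8 - 1.38 = -0.58
exp(-(theta - b)) = exp(0.58) = 1.786
P = 1 / (1 + 1.786)
P = 0.3589

0.3589


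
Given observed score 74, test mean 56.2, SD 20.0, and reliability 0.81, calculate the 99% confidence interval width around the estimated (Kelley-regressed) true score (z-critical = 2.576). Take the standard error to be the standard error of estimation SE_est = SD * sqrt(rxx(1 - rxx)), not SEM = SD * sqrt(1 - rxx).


True score estimate = 0.81*74 + 0.19*56.2 = 70.618
SE_est = SD * sqrt(rxx * (1 - rxx)) = 20.0 * sqrt(0.81 * 0.19) = 20.0 * sqrt(0.1539) = 7.846018
CI = T_est +/- z * SE_est, so width = 2 * z * SE_est = 2 * 2.576 * 7.846018
Width = 40.4227

40.4227


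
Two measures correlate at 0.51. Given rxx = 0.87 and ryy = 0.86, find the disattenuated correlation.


r_corrected = rxy / sqrt(rxx * ryy)
= 0.51 / sqrt(0.87 * 0.86)
= 0.51 / sqrt(0.7482)
= 0.51 / 0.864986
r_corrected = 0.5896

0.5896


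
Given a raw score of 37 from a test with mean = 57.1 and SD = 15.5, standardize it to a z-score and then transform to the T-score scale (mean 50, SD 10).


z = (X - mean) / SD = (37 - 57.1) / 15.5
z = -20.1 / 15.5
z = -1.2968
T-score = T = 50 + 10z
Carry z at full precision (z = -20.1 / 15.5) into the conversion:
T-score = 50 + 10 * (-20.1 / 15.5) = 50 + -201 / 15.5
T-score = 50 + -12.9677
T-score = 37.0323

37.0323


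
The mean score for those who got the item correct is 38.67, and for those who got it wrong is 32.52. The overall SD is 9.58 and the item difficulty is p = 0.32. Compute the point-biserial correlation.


q = 1 - p = 0.68
rpb = ((M1 - M0) / SD) * sqrt(p * q)
rpb = ((38.67 - 32.52) / 9.58) * sqrt(0.32 * 0.68)
rpb = 0.2995

0.2995


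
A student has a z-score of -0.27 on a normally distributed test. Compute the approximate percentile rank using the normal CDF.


CDF(z) = 0.5 * (1 + erf(z/sqrt(2)))
erf(-0.1909) = -0.2128
CDF = 0.3936
Percentile rank = 0.3936 * 100 = 39.36

39.36


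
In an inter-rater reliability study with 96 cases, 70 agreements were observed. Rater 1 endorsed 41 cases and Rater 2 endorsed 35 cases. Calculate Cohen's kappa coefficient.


P_o = 70/96 = 0.729167
P_e = (41*35 + 55*61) / 9216 = 0.519748
kappa = (P_o - P_e) / (1 - P_e)
kappa = (0.729167 - 0.519748) / (1 - 0.519748)
kappa = 0.4361

0.4361


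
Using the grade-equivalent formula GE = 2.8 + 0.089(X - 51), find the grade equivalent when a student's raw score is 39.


raw - median = 39 - 51 = -12
slope * diff = 0.089 * -12 = -1.068
GE = 2.8 + -1.068
GE = 1.732

1.732


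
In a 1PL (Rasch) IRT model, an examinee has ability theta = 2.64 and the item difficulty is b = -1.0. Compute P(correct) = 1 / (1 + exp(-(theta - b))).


theta - b = 2.64 - -1.0 = 3.64
exp(-(theta - b)) = exp(-3.64) = 0.0263
P = 1 / (1 + 0.0263)
P = 0.9744

0.9744


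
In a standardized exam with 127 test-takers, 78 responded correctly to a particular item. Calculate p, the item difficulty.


Item difficulty p = number correct / total examinees
p = 78 / 127
p = 0.6142

0.6142


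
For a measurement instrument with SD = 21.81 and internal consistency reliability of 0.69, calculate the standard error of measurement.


SEM = SD * sqrt(1 - rxx)
SEM = 21.81 * sqrt(1 - 0.69)
SEM = 21.81 * sqrt(0.31) = 21.81 * 0.556776
SEM = 12.1433

12.1433


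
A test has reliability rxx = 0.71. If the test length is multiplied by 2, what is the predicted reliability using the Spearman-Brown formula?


r_new = (n * rxx) / (1 + (n-1) * rxx)
r_new = (2 * 0.71) / (1 + 1 * 0.71)
r_new = 1.42 / 1.71
r_new = 0.8304

0.8304


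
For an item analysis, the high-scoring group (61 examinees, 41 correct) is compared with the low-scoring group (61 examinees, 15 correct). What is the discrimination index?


p_upper = 41/61 = 0.6721
p_lower = 15/61 = 0.2459
D = 0.6721 - 0.2459 = 0.4262

0.4262


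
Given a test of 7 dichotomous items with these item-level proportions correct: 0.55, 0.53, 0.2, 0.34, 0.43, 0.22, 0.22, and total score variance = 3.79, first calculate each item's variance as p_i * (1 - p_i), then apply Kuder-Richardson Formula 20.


For each item, compute p_i * q_i:
  Item 1: 0.55 * 0.45 = 0.2475
  Item 2: 0.53 * 0.47 = 0.2491
  Item 3: 0.2 * 0.8 = 0.16
  Item 4: 0.34 * 0.66 = 0.2244
  Item 5: 0.43 * 0.57 = 0.2451
  Item 6: 0.22 * 0.78 = 0.1716
  Item 7: 0.22 * 0.78 = 0.1716
Sum(p_i * q_i) = 0.2475 + 0.2491 + 0.16 + 0.2244 + 0.2451 + 0.1716 + 0.1716 = 1.4693
KR-20 = (k/(k-1)) * (1 - Sum(p_i*q_i) / Var_total)
= (7/6) * (1 - 1.4693/3.79)
= 1.1667 * 0.6123
KR-20 = 0.7144

0.7144


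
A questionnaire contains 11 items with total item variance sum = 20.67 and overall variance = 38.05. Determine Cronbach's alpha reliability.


alpha = (k/(k-1)) * (1 - sum(si^2)/s_total^2)
= (11/10) * (1 - 20.67/38.05)
alpha = 0.5024

0.5024


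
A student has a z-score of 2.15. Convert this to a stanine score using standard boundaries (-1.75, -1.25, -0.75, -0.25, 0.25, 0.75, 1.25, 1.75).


Stanine boundaries: [-1.75, -1.25, -0.75, -0.25, 0.25, 0.75, 1.25, 1.75]
z = 2.15
Check each boundary:
  z >= -1.75 -> could be stanine 2
  z >= -1.25 -> could be stanine 3
  z >= -0.75 -> could be stanine 4
  z >= -0.25 -> could be stanine 5
  z >= 0.25 -> could be stanine 6
  z >= 0.75 -> could be stanine 7
  z >= 1.25 -> could be stanine 8
  z >= 1.75 -> could be stanine 9
Highest qualifying boundary gives stanine = 9

9


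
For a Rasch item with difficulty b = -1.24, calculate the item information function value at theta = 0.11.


P = 1/(1+exp(-(0.11--1.24))) = 0.7941
I = P*(1-P) = 0.7941 * 0.2059
I = 0.1635

0.1635


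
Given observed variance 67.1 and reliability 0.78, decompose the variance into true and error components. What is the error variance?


var_true = rxx * var_obs = 0.78 * 67.1 = 52.338
var_error = var_obs - var_true
var_error = 67.1 - 52.338
var_error = 14.762

14.762


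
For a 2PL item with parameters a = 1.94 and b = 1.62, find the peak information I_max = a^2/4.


For 2PL, max info at theta = b = 1.62
I_max = a^2 / 4 = 1.94^2 / 4
= 3.7636 / 4
I_max = 0.9409

0.9409


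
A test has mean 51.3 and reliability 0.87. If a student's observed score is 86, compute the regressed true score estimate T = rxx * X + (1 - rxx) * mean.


T_est = rxx * X + (1 - rxx) * mean
T_est = 0.87 * 86 + 0.13 * 51.3
T_est = 74.82 + 6.669
T_est = 81.489

81.489


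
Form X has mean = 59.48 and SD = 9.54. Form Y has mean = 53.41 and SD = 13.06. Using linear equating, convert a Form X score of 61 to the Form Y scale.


slope = SD_Y / SD_X = 13.06 / 9.54 ~ 1.369
intercept = mean_Y - slope * mean_X = 53.41 - (13.06 / 9.54) * 59.48 ~ -28.0165
Y = slope * X + intercept. To avoid rounding drift from the rounded slope/intercept, evaluate the equivalent form Y = mean_Y + SD_Y * (X - mean_X) / SD_X at full precision:
Y = 53.41 + 13.06 * (61 - 59.48) / 9.54
Y = 53.41 + 13.06 * 1.52 / 9.54
Y = 53.41 + 19.8512 / 9.54
Y = 53.41 + 2.0808
Y = 55.4908

55.4908


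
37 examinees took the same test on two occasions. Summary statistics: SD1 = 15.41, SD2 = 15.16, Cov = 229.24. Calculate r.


r = cov(X,Y) / (SD_X * SD_Y)
r = 229.24 / (15.41 * 15.16)
r = 229.24 / 233.6156
r = 0.9813

0.9813


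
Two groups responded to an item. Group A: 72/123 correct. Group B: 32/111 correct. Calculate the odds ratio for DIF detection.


Odds_A = 72/51 = 1.4118
Odds_B = 32/79 = 0.4051
OR = Odds_A / Odds_B = 1.4118 / 0.4051
Exactly, OR = (72 * 79) / (51 * 32) = 5688 / 1632
OR = 3.4853

3.4853


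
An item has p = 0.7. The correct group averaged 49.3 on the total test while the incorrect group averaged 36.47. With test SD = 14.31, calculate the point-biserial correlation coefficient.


q = 1 - p = 0.3
rpb = ((M1 - M0) / SD) * sqrt(p * q)
rpb = ((49.3 - 36.47) / 14.31) * sqrt(0.7 * 0.3)
rpb = 0.4109

0.4109


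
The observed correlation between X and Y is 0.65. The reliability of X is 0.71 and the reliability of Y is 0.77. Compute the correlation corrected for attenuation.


r_corrected = rxy / sqrt(rxx * ryy)
= 0.65 / sqrt(0.71 * 0.77)
= 0.65 / sqrt(0.5467)
= 0.65 / 0.739392
r_corrected = 0.8791

0.8791


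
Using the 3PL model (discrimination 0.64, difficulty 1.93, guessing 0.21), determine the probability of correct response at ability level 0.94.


logit = 0.64*(0.94 - 1.93) = -0.6336
P* = 1/(1 + exp(--0.6336)) = 0.3467
P = 0.21 + (1 - 0.21) * 0.3467
P = 0.4839

0.4839


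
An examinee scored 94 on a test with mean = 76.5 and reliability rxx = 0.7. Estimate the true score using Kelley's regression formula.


T_est = rxx * X + (1 - rxx) * mean
T_est = 0.7 * 94 + 0.3 * 76.5
T_est = 65.8 + 22.95
T_est = 88.75

88.75


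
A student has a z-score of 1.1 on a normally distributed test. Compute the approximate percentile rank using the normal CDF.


CDF(z) = 0.5 * (1 + erf(z/sqrt(2)))
erf(0.7778) = 0.7287
CDF = 0.8643
Percentile rank = 0.8643 * 100 = 86.43

86.43


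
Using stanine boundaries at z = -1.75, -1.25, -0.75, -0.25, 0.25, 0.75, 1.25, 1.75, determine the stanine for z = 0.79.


Stanine boundaries: [-1.75, -1.25, -0.75, -0.25, 0.25, 0.75, 1.25, 1.75]
z = 0.79
Check each boundary:
  z >= -1.75 -> could be stanine 2
  z >= -1.25 -> could be stanine 3
  z >= -0.75 -> could be stanine 4
  z >= -0.25 -> could be stanine 5
  z >= 0.25 -> could be stanine 6
  z >= 0.75 -> could be stanine 7
  z < 1.25
  z < 1.75
Highest qualifying boundary gives stanine = 7

7


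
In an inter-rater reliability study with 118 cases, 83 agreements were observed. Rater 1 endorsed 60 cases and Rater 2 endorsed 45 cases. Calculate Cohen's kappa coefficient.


P_o = 83/118 = 0.70339
P_e = (60*45 + 58*73) / 13924 = 0.497989
kappa = (P_o - P_e) / (1 - P_e)
kappa = (0.70339 - 0.497989) / (1 - 0.497989)
kappa = 0.4092

0.4092


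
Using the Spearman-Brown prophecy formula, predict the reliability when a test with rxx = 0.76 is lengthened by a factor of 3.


r_new = (n * rxx) / (1 + (n-1) * rxx)
r_new = (3 * 0.76) / (1 + 2 * 0.76)
r_new = 2.28 / 2.52
r_new = 0.9048

0.9048


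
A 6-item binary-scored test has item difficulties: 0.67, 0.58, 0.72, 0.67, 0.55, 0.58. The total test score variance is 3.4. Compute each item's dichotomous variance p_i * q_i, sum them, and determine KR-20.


For each item, compute p_i * q_i:
  Item 1: 0.67 * 0.33 = 0.2211
  Item 2: 0.58 * 0.42 = 0.2436
  Item 3: 0.72 * 0.28 = 0.2016
  Item 4: 0.67 * 0.33 = 0.2211
  Item 5: 0.55 * 0.45 = 0.2475
  Item 6: 0.58 * 0.42 = 0.2436
Sum(p_i * q_i) = 0.2211 + 0.2436 + 0.2016 + 0.2211 + 0.2475 + 0.2436 = 1.3785
KR-20 = (k/(k-1)) * (1 - Sum(p_i*q_i) / Var_total)
= (6/5) * (1 - 1.3785/3.4)
= 1.2 * 0.5946
KR-20 = 0.7135

0.7135


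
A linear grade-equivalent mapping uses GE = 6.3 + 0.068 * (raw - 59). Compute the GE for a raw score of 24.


raw - median = 24 - 59 = -35
slope * diff = 0.068 * -35 = -2.38
GE = 6.3 + -2.38
GE = 3.92

3.92


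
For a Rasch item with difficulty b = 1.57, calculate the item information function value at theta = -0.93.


P = 1/(1+exp(-(-0.93-1.57))) = 0.0759
I = P*(1-P) = 0.0759 * 0.9241
I = 0.0701

0.0701


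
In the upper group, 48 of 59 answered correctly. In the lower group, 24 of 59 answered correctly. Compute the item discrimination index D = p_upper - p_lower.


p_upper = 48/59 = 0.8136
p_lower = 24/59 = 0.4068
D = 0.8136 - 0.4068 = 0.4068

0.4068


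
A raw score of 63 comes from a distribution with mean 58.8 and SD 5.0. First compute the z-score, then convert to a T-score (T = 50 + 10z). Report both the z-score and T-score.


z = (X - mean) / SD = (63 - 58.8) / 5.0
z = 4.2 / 5.0
z = 0.84
T-score = T = 50 + 10z
Carry z at full precision (z = 4.2 / 5.0) into the conversion:
T-score = 50 + 10 * (4.2 / 5.0) = 50 + 42 / 5.0
T-score = 50 + 8.4
T-score = 58.4

58.4


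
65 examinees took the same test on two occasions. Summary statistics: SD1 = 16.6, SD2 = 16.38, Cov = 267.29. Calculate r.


r = cov(X,Y) / (SD_X * SD_Y)
r = 267.29 / (16.6 * 16.38)
r = 267.29 / 271.908
r = 0.983

0.983


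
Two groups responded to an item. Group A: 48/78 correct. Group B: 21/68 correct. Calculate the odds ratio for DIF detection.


Odds_A = 48/30 = 1.6
Odds_B = 21/47 = 0.4468
OR = Odds_A / Odds_B = 1.6 / 0.4468
Exactly, OR = (48 * 47) / (30 * 21) = 2256 / 630
OR = 3.581

3.581


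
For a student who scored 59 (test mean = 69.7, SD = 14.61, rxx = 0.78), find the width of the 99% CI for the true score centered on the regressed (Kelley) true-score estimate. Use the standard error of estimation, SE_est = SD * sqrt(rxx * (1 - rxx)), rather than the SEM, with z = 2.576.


True score estimate = 0.78*59 + 0.22*69.7 = 61.354
SE_est = SD * sqrt(rxx * (1 - rxx)) = 14.61 * sqrt(0.78 * 0.22) = 14.61 * sqrt(0.1716) = 6.052138
CI = T_est +/- z * SE_est, so width = 2 * z * SE_est = 2 * 2.576 * 6.052138
Width = 31.1806

31.1806


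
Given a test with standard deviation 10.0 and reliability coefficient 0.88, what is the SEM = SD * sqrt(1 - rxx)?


SEM = SD * sqrt(1 - rxx)
SEM = 10.0 * sqrt(1 - 0.88)
SEM = 10.0 * sqrt(0.12) = 10.0 * 0.34641
SEM = 3.4641

3.4641


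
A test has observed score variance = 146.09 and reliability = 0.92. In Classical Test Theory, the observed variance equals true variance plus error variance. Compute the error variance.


var_true = rxx * var_obs = 0.92 * 146.09 = 134.4028
var_error = var_obs - var_true
var_error = 146.09 - 134.4028
var_error = 11.6872

11.6872


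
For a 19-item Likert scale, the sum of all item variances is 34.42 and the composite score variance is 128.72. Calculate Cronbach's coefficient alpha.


alpha = (k/(k-1)) * (1 - sum(si^2)/s_total^2)
= (19/18) * (1 - 34.42/128.72)
alpha = 0.7733

0.7733


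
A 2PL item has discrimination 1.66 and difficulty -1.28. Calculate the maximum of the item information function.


For 2PL, max info at theta = b = -1.28
I_max = a^2 / 4 = 1.66^2 / 4
= 2.7556 / 4
I_max = 0.6889

0.6889


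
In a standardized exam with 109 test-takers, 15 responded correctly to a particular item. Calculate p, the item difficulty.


Item difficulty p = number correct / total examinees
p = 15 / 109
p = 0.1376

0.1376


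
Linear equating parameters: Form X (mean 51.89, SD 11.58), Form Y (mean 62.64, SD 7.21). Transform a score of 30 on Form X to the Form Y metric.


slope = SD_Y / SD_X = 7.21 / 11.58 ~ 0.6226
intercept = mean_Y - slope * mean_X = 62.64 - (7.21 / 11.58) * 51.89 ~ 30.332
Y = slope * X + intercept. To avoid rounding drift from the rounded slope/intercept, evaluate the equivalent form Y = mean_Y + SD_Y * (X - mean_X) / SD_X at full precision:
Y = 62.64 + 7.21 * (30 - 51.89) / 11.58
Y = 62.64 - 7.21 * 21.89 / 11.58
Y = 62.64 - 157.8269 / 11.58
Y = 62.64 - 13.6293
Y = 49.0107

49.0107


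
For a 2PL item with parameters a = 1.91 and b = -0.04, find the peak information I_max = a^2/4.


For 2PL, max info at theta = b = -0.04
I_max = a^2 / 4 = 1.91^2 / 4
= 3.6481 / 4
I_max = 0.912

0.912


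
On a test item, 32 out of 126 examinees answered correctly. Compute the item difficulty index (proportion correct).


Item difficulty p = number correct / total examinees
p = 32 / 126
p = 0.254

0.254


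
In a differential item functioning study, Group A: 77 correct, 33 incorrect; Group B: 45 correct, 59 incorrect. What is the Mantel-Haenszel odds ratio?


Odds_A = 77/33 = 2.3333
Odds_B = 45/59 = 0.7627
OR = Odds_A / Odds_B = 2.3333 / 0.7627
Exactly, OR = (77 * 59) / (33 * 45) = 4543 / 1485
OR = 3.0593

3.0593


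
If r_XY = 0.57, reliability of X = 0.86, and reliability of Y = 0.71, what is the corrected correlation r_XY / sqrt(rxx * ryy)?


r_corrected = rxy / sqrt(rxx * ryy)
= 0.57 / sqrt(0.86 * 0.71)
= 0.57 / sqrt(0.6106)
= 0.57 / 0.781409
r_corrected = 0.7295

0.7295


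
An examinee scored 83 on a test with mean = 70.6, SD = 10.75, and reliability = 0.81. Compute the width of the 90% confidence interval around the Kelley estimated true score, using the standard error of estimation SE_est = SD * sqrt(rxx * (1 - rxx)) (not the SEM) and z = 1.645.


True score estimate = 0.81*83 + 0.19*70.6 = 80.644
SE_est = SD * sqrt(rxx * (1 - rxx)) = 10.75 * sqrt(0.81 * 0.19) = 10.75 * sqrt(0.1539) = 4.217235
CI = T_est +/- z * SE_est, so width = 2 * z * SE_est = 2 * 1.645 * 4.217235
Width = 13.8747

13.8747


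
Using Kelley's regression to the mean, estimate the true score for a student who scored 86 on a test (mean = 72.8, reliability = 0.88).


T_est = rxx * X + (1 - rxx) * mean
T_est = 0.88 * 86 + 0.12 * 72.8
T_est = 75.68 + 8.736
T_est = 84.416

84.416


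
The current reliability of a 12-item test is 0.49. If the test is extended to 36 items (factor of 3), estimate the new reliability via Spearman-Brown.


r_new = (n * rxx) / (1 + (n-1) * rxx)
r_new = (3 * 0.49) / (1 + 2 * 0.49)
r_new = 1.47 / 1.98
r_new = 0.7424

0.7424


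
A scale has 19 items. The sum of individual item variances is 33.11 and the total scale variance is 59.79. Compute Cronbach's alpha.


alpha = (k/(k-1)) * (1 - sum(si^2)/s_total^2)
= (19/18) * (1 - 33.11/59.79)
alpha = 0.471

0.471


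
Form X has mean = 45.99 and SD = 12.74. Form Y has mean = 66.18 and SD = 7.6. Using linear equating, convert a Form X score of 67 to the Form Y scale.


slope = SD_Y / SD_X = 7.6 / 12.74 ~ 0.5965
intercept = mean_Y - slope * mean_X = 66.18 - (7.6 / 12.74) * 45.99 ~ 38.7448
Y = slope * X + intercept. To avoid rounding drift from the rounded slope/intercept, evaluate the equivalent form Y = mean_Y + SD_Y * (X - mean_X) / SD_X at full precision:
Y = 66.18 + 7.6 * (67 - 45.99) / 12.74
Y = 66.18 + 7.6 * 21.01 / 12.74
Y = 66.18 + 159.676 / 12.74
Y = 66.18 + 12.5334
Y = 78.7134

78.7134


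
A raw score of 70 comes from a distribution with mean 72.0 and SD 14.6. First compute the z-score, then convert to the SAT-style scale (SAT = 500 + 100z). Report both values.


z = (X - mean) / SD = (70 - 72.0) / 14.6
z = -2.0 / 14.6
z = -0.137
SAT-scale = SAT = 500 + 100z
Carry z at full precision (z = -2.0 / 14.6) into the conversion:
SAT-scale = 500 + 100 * (-2.0 / 14.6) = 500 + -200 / 14.6
SAT-scale = 500 + -13.6986
SAT-scale = 486.3014

486.3014


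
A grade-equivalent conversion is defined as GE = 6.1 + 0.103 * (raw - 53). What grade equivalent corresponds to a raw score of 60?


raw - median = 60 - 53 = 7
slope * diff = 0.103 * 7 = 0.721
GE = 6.1 + 0.721
GE = 6.821

6.821


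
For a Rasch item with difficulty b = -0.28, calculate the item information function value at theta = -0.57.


P = 1/(1+exp(-(-0.57--0.28))) = 0.428
I = P*(1-P) = 0.428 * 0.572
I = 0.2448

0.2448


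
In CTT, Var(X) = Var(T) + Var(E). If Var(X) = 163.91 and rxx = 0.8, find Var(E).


var_true = rxx * var_obs = 0.8 * 163.91 = 131.128
var_error = var_obs - var_true
var_error = 163.91 - 131.128
var_error = 32.782

32.782


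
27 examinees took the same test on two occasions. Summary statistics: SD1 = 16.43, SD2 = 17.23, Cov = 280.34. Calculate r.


r = cov(X,Y) / (SD_X * SD_Y)
r = 280.34 / (16.43 * 17.23)
r = 280.34 / 283.0889
r = 0.9903

0.9903


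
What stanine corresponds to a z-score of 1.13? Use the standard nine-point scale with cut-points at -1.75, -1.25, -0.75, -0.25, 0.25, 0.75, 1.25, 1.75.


Stanine boundaries: [-1.75, -1.25, -0.75, -0.25, 0.25, 0.75, 1.25, 1.75]
z = 1.13
Check each boundary:
  z >= -1.75 -> could be stanine 2
  z >= -1.25 -> could be stanine 3
  z >= -0.75 -> could be stanine 4
  z >= -0.25 -> could be stanine 5
  z >= 0.25 -> could be stanine 6
  z >= 0.75 -> could be stanine 7
  z < 1.25
  z < 1.75
Highest qualifying boundary gives stanine = 7

7


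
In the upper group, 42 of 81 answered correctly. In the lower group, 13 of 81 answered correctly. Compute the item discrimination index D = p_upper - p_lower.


p_upper = 42/81 = 0.5185
p_lower = 13/81 = 0.1605
D = 0.5185 - 0.1605 = 0.358

0.358


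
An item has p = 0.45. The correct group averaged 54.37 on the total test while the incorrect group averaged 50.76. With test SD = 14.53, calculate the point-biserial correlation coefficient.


q = 1 - p = 0.55
rpb = ((M1 - M0) / SD) * sqrt(p * q)
rpb = ((54.37 - 50.76) / 14.53) * sqrt(0.45 * 0.55)
rpb = 0.1236

0.1236


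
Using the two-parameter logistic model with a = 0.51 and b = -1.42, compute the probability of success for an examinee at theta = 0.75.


a*(theta - b) = 0.51 * (0.75 - -1.42) = 1.1067
exp(-1.1067) = 0.3306
P = 1 / (1 + 0.3306)
P = 0.7515

0.7515


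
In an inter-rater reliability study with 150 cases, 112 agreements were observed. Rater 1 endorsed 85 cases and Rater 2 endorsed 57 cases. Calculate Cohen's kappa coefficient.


P_o = 112/150 = 0.746667
P_e = (85*57 + 65*93) / 22500 = 0.484
kappa = (P_o - P_e) / (1 - P_e)
kappa = (0.746667 - 0.484) / (1 - 0.484)
kappa = 0.509

0.509


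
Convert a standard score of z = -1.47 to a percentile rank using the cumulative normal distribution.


CDF(z) = 0.5 * (1 + erf(z/sqrt(2)))
erf(-1.0394) = -0.8584
CDF = 0.0708
Percentile rank = 0.0708 * 100 = 7.08

7.08


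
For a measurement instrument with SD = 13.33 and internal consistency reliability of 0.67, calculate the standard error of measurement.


SEM = SD * sqrt(1 - rxx)
SEM = 13.33 * sqrt(1 - 0.67)
SEM = 13.33 * sqrt(0.33) = 13.33 * 0.574456
SEM = 7.6575

7.6575


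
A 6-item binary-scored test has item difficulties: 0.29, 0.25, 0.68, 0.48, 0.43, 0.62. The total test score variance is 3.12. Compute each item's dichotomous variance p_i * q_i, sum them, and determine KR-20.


For each item, compute p_i * q_i:
  Item 1: 0.29 * 0.71 = 0.2059
  Item 2: 0.25 * 0.75 = 0.1875
  Item 3: 0.68 * 0.32 = 0.2176
  Item 4: 0.48 * 0.52 = 0.2496
  Item 5: 0.43 * 0.57 = 0.2451
  Item 6: 0.62 * 0.38 = 0.2356
Sum(p_i * q_i) = 0.2059 + 0.1875 + 0.2176 + 0.2496 + 0.2451 + 0.2356 = 1.3413
KR-20 = (k/(k-1)) * (1 - Sum(p_i*q_i) / Var_total)
= (6/5) * (1 - 1.3413/3.12)
= 1.2 * 0.5701
KR-20 = 0.6841

0.6841


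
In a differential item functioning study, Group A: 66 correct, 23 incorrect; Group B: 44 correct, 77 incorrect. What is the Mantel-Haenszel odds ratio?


Odds_A = 66/23 = 2.8696
Odds_B = 44/77 = 0.5714
OR = Odds_A / Odds_B = 2.8696 / 0.5714
Exactly, OR = (66 * 77) / (23 * 44) = 5082 / 1012
OR = 5.0217

5.0217


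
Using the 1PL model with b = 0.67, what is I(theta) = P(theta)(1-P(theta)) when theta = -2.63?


P = 1/(1+exp(-(-2.63-0.67))) = 0.0356
I = P*(1-P) = 0.0356 * 0.9644
I = 0.0343

0.0343


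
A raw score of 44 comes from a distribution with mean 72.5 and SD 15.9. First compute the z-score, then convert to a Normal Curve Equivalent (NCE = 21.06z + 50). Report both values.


z = (X - mean) / SD = (44 - 72.5) / 15.9
z = -28.5 / 15.9
z = -1.7925
NCE = NCE = 21.06z + 50
Carry z at full precision (z = -28.5 / 15.9) into the conversion:
NCE = 21.06 * (-28.5 / 15.9) + 50 = -600.21 / 15.9 + 50
NCE = -37.7491 + 50
NCE = 12.2509

12.2509


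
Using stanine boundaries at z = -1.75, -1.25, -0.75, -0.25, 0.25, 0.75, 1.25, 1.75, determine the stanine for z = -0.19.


Stanine boundaries: [-1.75, -1.25, -0.75, -0.25, 0.25, 0.75, 1.25, 1.75]
z = -0.19
Check each boundary:
  z >= -1.75 -> could be stanine 2
  z >= -1.25 -> could be stanine 3
  z >= -0.75 -> could be stanine 4
  z >= -0.25 -> could be stanine 5
  z < 0.25
  z < 0.75
  z < 1.25
  z < 1.75
Highest qualifying boundary gives stanine = 5

5


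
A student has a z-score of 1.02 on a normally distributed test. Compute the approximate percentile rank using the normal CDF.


CDF(z) = 0.5 * (1 + erf(z/sqrt(2)))
erf(0.7212) = 0.6923
CDF = 0.8461
Percentile rank = 0.8461 * 100 = 84.61

84.61


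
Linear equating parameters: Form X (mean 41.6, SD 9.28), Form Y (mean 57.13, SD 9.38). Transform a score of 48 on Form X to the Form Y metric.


slope = SD_Y / SD_X = 9.38 / 9.28 ~ 1.0108
intercept = mean_Y - slope * mean_X = 57.13 - (9.38 / 9.28) * 41.6 ~ 15.0817
Y = slope * X + intercept. To avoid rounding drift from the rounded slope/intercept, evaluate the equivalent form Y = mean_Y + SD_Y * (X - mean_X) / SD_X at full precision:
Y = 57.13 + 9.38 * (48 - 41.6) / 9.28
Y = 57.13 + 9.38 * 6.4 / 9.28
Y = 57.13 + 60.032 / 9.28
Y = 57.13 + 6.469
Y = 63.599

63.599


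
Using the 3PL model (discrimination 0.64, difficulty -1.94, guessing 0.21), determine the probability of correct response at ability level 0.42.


logit = 0.64*(0.42 - -1.94) = 1.5104
P* = 1/(1 + exp(-1.5104)) = 0.8191
P = 0.21 + (1 - 0.21) * 0.8191
P = 0.8571

0.8571


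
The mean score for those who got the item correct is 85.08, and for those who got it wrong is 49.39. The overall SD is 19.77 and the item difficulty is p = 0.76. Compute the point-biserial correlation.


q = 1 - p = 0.24
rpb = ((M1 - M0) / SD) * sqrt(p * q)
rpb = ((85.08 - 49.39) / 19.77) * sqrt(0.76 * 0.24)
rpb = 0.771

0.771


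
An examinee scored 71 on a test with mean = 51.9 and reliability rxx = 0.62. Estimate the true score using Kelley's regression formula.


T_est = rxx * X + (1 - rxx) * mean
T_est = 0.62 * 71 + 0.38 * 51.9
T_est = 44.02 + 19.722
T_est = 63.742

63.742


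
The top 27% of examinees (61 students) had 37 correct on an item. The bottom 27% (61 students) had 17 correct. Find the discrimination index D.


p_upper = 37/61 = 0.6066
p_lower = 17/61 = 0.2787
D = 0.6066 - 0.2787 = 0.3279

0.3279


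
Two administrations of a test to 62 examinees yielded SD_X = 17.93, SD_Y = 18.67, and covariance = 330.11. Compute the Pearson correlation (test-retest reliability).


r = cov(X,Y) / (SD_X * SD_Y)
r = 330.11 / (17.93 * 18.67)
r = 330.11 / 334.7531
r = 0.9861

0.9861


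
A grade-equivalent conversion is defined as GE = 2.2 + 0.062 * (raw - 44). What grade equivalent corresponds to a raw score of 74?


raw - median = 74 - 44 = 30
slope * diff = 0.062 * 30 = 1.86
GE = 2.2 + 1.86
GE = 4.06

4.06


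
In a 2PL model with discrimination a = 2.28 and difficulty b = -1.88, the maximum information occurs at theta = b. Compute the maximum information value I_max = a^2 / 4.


For 2PL, max info at theta = b = -1.88
I_max = a^2 / 4 = 2.28^2 / 4
= 5.1984 / 4
I_max = 1.2996

1.2996


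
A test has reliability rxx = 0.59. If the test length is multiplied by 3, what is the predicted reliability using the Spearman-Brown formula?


r_new = (n * rxx) / (1 + (n-1) * rxx)
r_new = (3 * 0.59) / (1 + 2 * 0.59)
r_new = 1.77 / 2.18
r_new = 0.8119

0.8119


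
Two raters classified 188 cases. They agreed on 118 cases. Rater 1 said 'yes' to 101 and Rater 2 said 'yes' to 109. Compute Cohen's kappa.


P_o = 118/188 = 0.62766
P_e = (101*109 + 87*79) / 35344 = 0.505942
kappa = (P_o - P_e) / (1 - P_e)
kappa = (0.62766 - 0.505942) / (1 - 0.505942)
kappa = 0.2464

0.2464


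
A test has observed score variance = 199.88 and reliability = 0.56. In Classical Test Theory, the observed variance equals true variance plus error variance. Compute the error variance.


var_true = rxx * var_obs = 0.56 * 199.88 = 111.9328
var_error = var_obs - var_true
var_error = 199.88 - 111.9328
var_error = 87.9472

87.9472


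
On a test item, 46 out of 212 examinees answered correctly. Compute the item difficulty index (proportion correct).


Item difficulty p = number correct / total examinees
p = 46 / 212
p = 0.217

0.217


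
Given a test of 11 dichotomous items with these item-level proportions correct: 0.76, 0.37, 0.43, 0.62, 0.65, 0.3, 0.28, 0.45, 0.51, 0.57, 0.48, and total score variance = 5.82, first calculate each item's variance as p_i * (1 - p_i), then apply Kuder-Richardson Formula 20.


For each item, compute p_i * q_i:
  Item 1: 0.76 * 0.24 = 0.1824
  Item 2: 0.37 * 0.63 = 0.2331
  Item 3: 0.43 * 0.57 = 0.2451
  Item 4: 0.62 * 0.38 = 0.2356
  Item 5: 0.65 * 0.35 = 0.2275
  Item 6: 0.3 * 0.7 = 0.21
  Item 7: 0.28 * 0.72 = 0.2016
  Item 8: 0.45 * 0.55 = 0.2475
  Item 9: 0.51 * 0.49 = 0.2499
  Item 10: 0.57 * 0.43 = 0.2451
  Item 11: 0.48 * 0.52 = 0.2496
Sum(p_i * q_i) = 0.1824 + 0.2331 + 0.2451 + 0.2356 + 0.2275 + 0.21 + 0.2016 + 0.2475 + 0.2499 + 0.2451 + 0.2496 = 2.5274
KR-20 = (k/(k-1)) * (1 - Sum(p_i*q_i) / Var_total)
= (11/10) * (1 - 2.5274/5.82)
= 1.1 * 0.5657
KR-20 = 0.6223

0.6223


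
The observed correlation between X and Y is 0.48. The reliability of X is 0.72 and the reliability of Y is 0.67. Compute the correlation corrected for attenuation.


r_corrected = rxy / sqrt(rxx * ryy)
= 0.48 / sqrt(0.72 * 0.67)
= 0.48 / sqrt(0.4824)
= 0.48 / 0.69455
r_corrected = 0.6911

0.6911


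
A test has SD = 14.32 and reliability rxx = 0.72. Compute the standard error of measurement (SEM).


SEM = SD * sqrt(1 - rxx)
SEM = 14.32 * sqrt(1 - 0.72)
SEM = 14.32 * sqrt(0.28) = 14.32 * 0.52915
SEM = 7.5774

7.5774


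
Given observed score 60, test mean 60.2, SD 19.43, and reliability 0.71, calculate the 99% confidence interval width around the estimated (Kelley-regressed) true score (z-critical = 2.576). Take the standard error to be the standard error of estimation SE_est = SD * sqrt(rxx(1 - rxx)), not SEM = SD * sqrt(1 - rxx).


True score estimate = 0.71*60 + 0.29*60.2 = 60.058
SE_est = SD * sqrt(rxx * (1 - rxx)) = 19.43 * sqrt(0.71 * 0.29) = 19.43 * sqrt(0.2059) = 8.816597
CI = T_est +/- z * SE_est, so width = 2 * z * SE_est = 2 * 2.576 * 8.816597
Width = 45.4231

45.4231


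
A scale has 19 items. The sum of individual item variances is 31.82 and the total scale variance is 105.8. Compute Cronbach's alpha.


alpha = (k/(k-1)) * (1 - sum(si^2)/s_total^2)
= (19/18) * (1 - 31.82/105.8)
alpha = 0.7381

0.7381


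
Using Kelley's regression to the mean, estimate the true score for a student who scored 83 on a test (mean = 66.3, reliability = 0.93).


T_est = rxx * X + (1 - rxx) * mean
T_est = 0.93 * 83 + 0.07 * 66.3
T_est = 77.19 + 4.641
T_est = 81.831

81.831


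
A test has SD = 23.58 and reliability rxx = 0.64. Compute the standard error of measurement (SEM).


SEM = SD * sqrt(1 - rxx)
SEM = 23.58 * sqrt(1 - 0.64)
SEM = 23.58 * sqrt(0.36) = 23.58 * 0.6
SEM = 14.148

14.148


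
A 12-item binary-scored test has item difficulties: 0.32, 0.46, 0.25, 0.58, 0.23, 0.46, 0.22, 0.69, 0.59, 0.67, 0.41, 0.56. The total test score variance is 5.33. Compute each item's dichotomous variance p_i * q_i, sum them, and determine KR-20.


For each item, compute p_i * q_i:
  Item 1: 0.32 * 0.68 = 0.2176
  Item 2: 0.46 * 0.54 = 0.2484
  Item 3: 0.25 * 0.75 = 0.1875
  Item 4: 0.58 * 0.42 = 0.2436
  Item 5: 0.23 * 0.77 = 0.1771
  Item 6: 0.46 * 0.54 = 0.2484
  Item 7: 0.22 * 0.78 = 0.1716
  Item 8: 0.69 * 0.31 = 0.2139
  Item 9: 0.59 * 0.41 = 0.2419
  Item 10: 0.67 * 0.33 = 0.2211
  Item 11: 0.41 * 0.59 = 0.2419
  Item 12: 0.56 * 0.44 = 0.2464
Sum(p_i * q_i) = 0.2176 + 0.2484 + 0.1875 + 0.2436 + 0.1771 + 0.2484 + 0.1716 + 0.2139 + 0.2419 + 0.2211 + 0.2419 + 0.2464 = 2.6594
KR-20 = (k/(k-1)) * (1 - Sum(p_i*q_i) / Var_total)
= (12/11) * (1 - 2.6594/5.33)
= 1.0909 * 0.5011
KR-20 = 0.5466

0.5466


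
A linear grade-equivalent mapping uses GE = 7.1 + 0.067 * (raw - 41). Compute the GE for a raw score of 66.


raw - median = 66 - 41 = 25
slope * diff = 0.067 * 25 = 1.675
GE = 7.1 + 1.675
GE = 8.775

8.775


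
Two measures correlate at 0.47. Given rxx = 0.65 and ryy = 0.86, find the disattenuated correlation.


r_corrected = rxy / sqrt(rxx * ryy)
= 0.47 / sqrt(0.65 * 0.86)
= 0.47 / sqrt(0.559)
= 0.47 / 0.747663
r_corrected = 0.6286

0.6286


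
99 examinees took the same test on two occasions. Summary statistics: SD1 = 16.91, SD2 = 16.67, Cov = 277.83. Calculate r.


r = cov(X,Y) / (SD_X * SD_Y)
r = 277.83 / (16.91 * 16.67)
r = 277.83 / 281.8897
r = 0.9856

0.9856


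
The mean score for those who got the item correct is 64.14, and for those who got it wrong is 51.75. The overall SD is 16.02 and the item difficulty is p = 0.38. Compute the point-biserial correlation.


q = 1 - p = 0.62
rpb = ((M1 - M0) / SD) * sqrt(p * q)
rpb = ((64.14 - 51.75) / 16.02) * sqrt(0.38 * 0.62)
rpb = 0.3754

0.3754


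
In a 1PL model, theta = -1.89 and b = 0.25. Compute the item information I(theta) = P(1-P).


P = 1/(1+exp(-(-1.89-0.25))) = 0.1053
I = P*(1-P) = 0.1053 * 0.8947
I = 0.0942

0.0942


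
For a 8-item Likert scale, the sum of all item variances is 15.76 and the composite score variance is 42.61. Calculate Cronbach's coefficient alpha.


alpha = (k/(k-1)) * (1 - sum(si^2)/s_total^2)
= (8/7) * (1 - 15.76/42.61)
alpha = 0.7202

0.7202


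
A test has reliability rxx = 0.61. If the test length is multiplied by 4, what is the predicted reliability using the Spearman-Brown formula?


r_new = (n * rxx) / (1 + (n-1) * rxx)
r_new = (4 * 0.61) / (1 + 3 * 0.61)
r_new = 2.44 / 2.83
r_new = 0.8622

0.8622


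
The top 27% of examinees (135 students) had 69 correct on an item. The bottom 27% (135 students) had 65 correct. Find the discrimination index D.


p_upper = 69/135 = 0.5111
p_lower = 65/135 = 0.4815
D = 0.5111 - 0.4815 = 0.0296

0.0296


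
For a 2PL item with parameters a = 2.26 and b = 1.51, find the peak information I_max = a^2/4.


For 2PL, max info at theta = b = 1.51
I_max = a^2 / 4 = 2.26^2 / 4
= 5.1076 / 4
I_max = 1.2769

1.2769


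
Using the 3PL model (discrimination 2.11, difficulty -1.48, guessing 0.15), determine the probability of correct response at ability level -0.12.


logit = 2.11*(-0.12 - -1.48) = 2.8696
P* = 1/(1 + exp(-2.8696)) = 0.9463
P = 0.15 + (1 - 0.15) * 0.9463
P = 0.9544

0.9544


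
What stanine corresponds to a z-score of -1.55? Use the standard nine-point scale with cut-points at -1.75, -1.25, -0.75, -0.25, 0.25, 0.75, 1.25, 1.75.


Stanine boundaries: [-1.75, -1.25, -0.75, -0.25, 0.25, 0.75, 1.25, 1.75]
z = -1.55
Check each boundary:
  z >= -1.75 -> could be stanine 2
  z < -1.25
  z < -0.75
  z < -0.25
  z < 0.25
  z < 0.75
  z < 1.25
  z < 1.75
Highest qualifying boundary gives stanine = 2

2


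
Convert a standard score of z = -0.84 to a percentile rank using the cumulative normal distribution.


CDF(z) = 0.5 * (1 + erf(z/sqrt(2)))
erf(-0.594) = -0.5991
CDF = 0.2005
Percentile rank = 0.2005 * 100 = 20.05

20.05


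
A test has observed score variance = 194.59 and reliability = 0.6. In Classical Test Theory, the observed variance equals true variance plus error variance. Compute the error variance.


var_true = rxx * var_obs = 0.6 * 194.59 = 116.754
var_error = var_obs - var_true
var_error = 194.59 - 116.754
var_error = 77.836

77.836
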